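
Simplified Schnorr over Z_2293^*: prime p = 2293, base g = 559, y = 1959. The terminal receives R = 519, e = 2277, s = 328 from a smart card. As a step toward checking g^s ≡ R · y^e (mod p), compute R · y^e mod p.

Squares mod 2293: 1959^1≡1959, 1959^2≡1492, 1959^4≡1854, 1959^8≡109, 1959^16≡416, 1959^32≡1081, 1959^64≡1424, 1959^128≡764, 1959^256≡1274, 1959^512≡1925, 1959^1024≡137, 1959^2048≡425
2277 = 2048 + 128 + 64 + 32 + 4 + 1, so 1959^2277 ≡ 425·764·1424·1081·1854·1959 ≡ 826 (mod 2293)
R · y^e ≡ 519·826 = 428694 ≡ 2196 (mod 2293)

2196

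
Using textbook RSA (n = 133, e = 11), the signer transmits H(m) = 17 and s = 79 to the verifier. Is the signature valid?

invalid

s^2 ≡ 79^2 = 6241 ≡ 123
s^4 ≡ 123^2 = 15129 ≡ 100
s^8 ≡ 100^2 = 10000 ≡ 25
11 = 8 + 2 + 1, so s^11 ≡ 25·123·79 ≡ 67 (mod 133)
The recovered value 67 does not match the digest 17.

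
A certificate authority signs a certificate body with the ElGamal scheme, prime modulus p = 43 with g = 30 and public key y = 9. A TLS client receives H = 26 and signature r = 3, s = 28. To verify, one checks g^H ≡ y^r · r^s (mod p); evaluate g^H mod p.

Squares mod 43: 30^1≡30, 30^2≡40, 30^4≡9, 30^8≡38, 30^16≡25
26 = 16 + 8 + 2, so 30^26 ≡ 25·38·40 ≡ 31 (mod 43)

31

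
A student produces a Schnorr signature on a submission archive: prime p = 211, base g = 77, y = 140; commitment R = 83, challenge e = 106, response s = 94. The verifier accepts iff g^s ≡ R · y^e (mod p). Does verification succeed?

g^s mod p:
Squares mod 211: 77^1≡77, 77^2≡21, 77^4≡19, 77^8≡150, 77^16≡134, 77^32≡21, 77^64≡19
94 = 64 + 16 + 8 + 4 + 2, so 77^94 ≡ 19·134·150·19·21 ≡ 19 (mod 211)
R · y^e mod p:
Squares mod 211: 140^1≡140, 140^2≡188, 140^4≡107, 140^8≡55, 140^16≡71, 140^32≡188, 140^64≡107
106 = 64 + 32 + 8 + 2, so 140^106 ≡ 107·188·55·188 ≡ 71 (mod 211)
83·71 = 5893 ≡ 196 (mod 211)
19 ≠ 196; the check fails.

fails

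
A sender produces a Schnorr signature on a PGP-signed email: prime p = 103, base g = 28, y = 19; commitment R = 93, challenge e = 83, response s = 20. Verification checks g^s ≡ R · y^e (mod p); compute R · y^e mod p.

7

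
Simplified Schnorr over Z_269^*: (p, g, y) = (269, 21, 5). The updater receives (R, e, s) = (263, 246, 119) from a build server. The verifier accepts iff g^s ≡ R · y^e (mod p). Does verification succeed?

passes

g^s mod p:
21^2 = 441 ≡ 172
21^4 ≡ 172^2 = 29584 ≡ 263
21^8 ≡ 263^2 = 69169 ≡ 36
21^16 ≡ 36^2 = 1296 ≡ 220
21^32 ≡ 220^2 = 48400 ≡ 249
21^64 ≡ 249^2 = 62001 ≡ 131
119 = 64 + 32 + 16 + 4 + 2 + 1, so 21^119 ≡ 131·249·220·263·172·21 ≡ 38 (mod 269)
R · y^e mod p:
5^2 = 25
5^4 ≡ 25^2 = 625 ≡ 87
5^8 ≡ 87^2 = 7569 ≡ 37
5^16 ≡ 37^2 = 1369 ≡ 24
5^32 ≡ 24^2 = 576 ≡ 38
5^64 ≡ 38^2 = 1444 ≡ 99
5^128 ≡ 99^2 = 9801 ≡ 117
246 = 128 + 64 + 32 + 16 + 4 + 2, so 5^246 ≡ 117·99·38·24·87·25 ≡ 173 (mod 269)
263·173 = 45499 ≡ 38 (mod 269)
38 ≡ 38 (mod 269); signature holds.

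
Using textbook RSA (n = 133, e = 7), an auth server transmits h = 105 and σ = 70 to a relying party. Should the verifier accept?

accept

σ^7 mod 133 = 105
Since 105 equals the digest 105, verification succeeds.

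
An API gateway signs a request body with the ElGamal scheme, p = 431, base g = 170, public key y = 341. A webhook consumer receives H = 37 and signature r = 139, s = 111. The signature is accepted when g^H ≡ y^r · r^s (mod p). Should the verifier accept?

Left side g^H mod p:
170^2 = 28900 ≡ 23
170^4 ≡ 23^2 = 529 ≡ 98
170^8 ≡ 98^2 = 9604 ≡ 122
170^16 ≡ 122^2 = 14884 ≡ 230
170^32 ≡ 230^2 = 52900 ≡ 318
37 = 32 + 4 + 1, so 170^37 ≡ 318·98·170 ≡ 28 (mod 431)
Right side y^r · r^s mod p:
341^2 = 116281 ≡ 342
341^4 ≡ 342^2 = 116964 ≡ 163
341^8 ≡ 163^2 = 26569 ≡ 278
341^16 ≡ 278^2 = 77284 ≡ 135
341^32 ≡ 135^2 = 18225 ≡ 123
341^64 ≡ 123^2 = 15129 ≡ 44
341^128 ≡ 44^2 = 1936 ≡ 212
139 = 128 + 8 + 2 + 1, so 341^139 ≡ 212·278·342·341 ≡ 43 (mod 431)
139^2 = 19321 ≡ 357
139^4 ≡ 357^2 = 127449 ≡ 304
139^8 ≡ 304^2 = 92416 ≡ 182
139^16 ≡ 182^2 = 33124 ≡ 368
139^32 ≡ 368^2 = 135424 ≡ 90
139^64 ≡ 90^2 = 8100 ≡ 342
111 = 64 + 32 + 8 + 4 + 2 + 1, so 139^111 ≡ 342·90·182·304·357·139 ≡ 46 (mod 431)
43·46 = 1978 ≡ 254 (mod 431)
28 ≠ 254, so verification fails.

reject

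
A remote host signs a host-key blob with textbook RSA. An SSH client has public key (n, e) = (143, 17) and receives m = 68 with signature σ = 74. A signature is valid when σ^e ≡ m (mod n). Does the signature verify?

Squares mod 143: σ^1≡74, σ^2≡42, σ^4≡48, σ^8≡16, σ^16≡113
17 = 16 + 1, so σ^17 ≡ 113·74 ≡ 68 (mod 143)
σ^17 mod 143 = 68 matches m.

verifies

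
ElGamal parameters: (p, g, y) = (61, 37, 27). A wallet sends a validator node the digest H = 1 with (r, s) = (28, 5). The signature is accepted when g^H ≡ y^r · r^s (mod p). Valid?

yes

Left side g^H mod p:
37^1 mod 61 = 37
Right side y^r · r^s mod p:
27^28 mod 61 = 20
28^5 mod 61 = 11
20·11 = 220 ≡ 37 (mod 61)
37 ≡ 37 (mod 61), so the signature is genuine.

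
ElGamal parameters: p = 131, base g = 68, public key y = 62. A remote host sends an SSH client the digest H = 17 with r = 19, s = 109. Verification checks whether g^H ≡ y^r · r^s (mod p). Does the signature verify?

does not verify

Left side g^H mod p:
68^2 = 4624 ≡ 39
68^4 ≡ 39^2 = 1521 ≡ 80
68^8 ≡ 80^2 = 6400 ≡ 112
68^16 ≡ 112^2 = 12544 ≡ 99
17 = 16 + 1, so 68^17 ≡ 99·68 ≡ 51 (mod 131)
Right side y^r · r^s mod p:
62^2 = 3844 ≡ 45
62^4 ≡ 45^2 = 2025 ≡ 60
62^8 ≡ 60^2 = 3600 ≡ 63
62^16 ≡ 63^2 = 3969 ≡ 39
19 = 16 + 2 + 1, so 62^19 ≡ 39·45·62 ≡ 80 (mod 131)
19^2 = 361 ≡ 99
19^4 ≡ 99^2 = 9801 ≡ 107
19^8 ≡ 107^2 = 11449 ≡ 52
19^16 ≡ 52^2 = 2704 ≡ 84
19^32 ≡ 84^2 = 7056 ≡ 113
19^64 ≡ 113^2 = 12769 ≡ 62
109 = 64 + 32 + 8 + 4 + 1, so 19^109 ≡ 62·113·52·107·19 ≡ 68 (mod 131)
80·68 = 5440 ≡ 69 (mod 131)
51 ≠ 69, so verification fails.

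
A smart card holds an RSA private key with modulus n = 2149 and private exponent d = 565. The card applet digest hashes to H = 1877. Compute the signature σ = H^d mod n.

1219

H^2 ≡ 1877^2 = 3523129 ≡ 918
H^4 ≡ 918^2 = 842724 ≡ 316
H^8 ≡ 316^2 = 99856 ≡ 1002
H^16 ≡ 1002^2 = 1004004 ≡ 421
H^32 ≡ 421^2 = 177241 ≡ 1023
H^64 ≡ 1023^2 = 1046529 ≡ 2115
H^128 ≡ 2115^2 = 4473225 ≡ 1156
H^256 ≡ 1156^2 = 1336336 ≡ 1807
H^512 ≡ 1807^2 = 3265249 ≡ 918
565 = 512 + 32 + 16 + 4 + 1, so H^565 ≡ 918·1023·421·316·1877 ≡ 1219 (mod 2149)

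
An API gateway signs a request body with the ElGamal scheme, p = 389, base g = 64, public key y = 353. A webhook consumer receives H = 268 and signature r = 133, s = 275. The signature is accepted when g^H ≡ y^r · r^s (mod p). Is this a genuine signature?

Left side g^H mod p:
Squares mod 389: 64^1≡64, 64^2≡206, 64^4≡35, 64^8≡58, 64^16≡252, 64^32≡97, 64^64≡73, 64^128≡272, 64^256≡74
268 = 256 + 8 + 4, so 64^268 ≡ 74·58·35 ≡ 66 (mod 389)
Right side y^r · r^s mod p:
Squares mod 389: 353^1≡353, 353^2≡129, 353^4≡303, 353^8≡5, 353^16≡25, 353^32≡236, 353^64≡69, 353^128≡93
133 = 128 + 4 + 1, so 353^133 ≡ 93·303·353 ≡ 68 (mod 389)
Squares mod 389: 133^1≡133, 133^2≡184, 133^4≡13, 133^8≡169, 133^16≡164, 133^32≡55, 133^64≡302, 133^128≡178, 133^256≡175
275 = 256 + 16 + 2 + 1, so 133^275 ≡ 175·164·184·133 ≡ 287 (mod 389)
68·287 = 19516 ≡ 66 (mod 389)
66 ≡ 66 (mod 389), so the signature is genuine.

genuine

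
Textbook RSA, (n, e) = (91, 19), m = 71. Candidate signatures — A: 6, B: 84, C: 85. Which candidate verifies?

C

Candidate A: Squares mod 91: 6^1≡6, 6^2≡36, 6^4≡22, 6^8≡29, 6^16≡22; 19 = 16 + 2 + 1, so 6^19 ≡ 22·36·6 ≡ 20 (mod 91)
Candidate B: Squares mod 91: 84^1≡84, 84^2≡49, 84^4≡35, 84^8≡42, 84^16≡35; 19 = 16 + 2 + 1, so 84^19 ≡ 35·49·84 ≡ 7 (mod 91)
Candidate C: Squares mod 91: 85^1≡85, 85^2≡36, 85^4≡22, 85^8≡29, 85^16≡22; 19 = 16 + 2 + 1, so 85^19 ≡ 22·36·85 ≡ 71 (mod 91)
  → matches m = 71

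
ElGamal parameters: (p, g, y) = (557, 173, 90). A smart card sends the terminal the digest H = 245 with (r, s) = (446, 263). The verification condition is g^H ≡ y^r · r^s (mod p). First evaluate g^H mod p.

260

Squares mod 557: 173^1≡173, 173^2≡408, 173^4≡478, 173^8≡114, 173^16≡185, 173^32≡248, 173^64≡234, 173^128≡170
245 = 128 + 64 + 32 + 16 + 4 + 1, so 173^245 ≡ 170·234·248·185·478·173 ≡ 260 (mod 557)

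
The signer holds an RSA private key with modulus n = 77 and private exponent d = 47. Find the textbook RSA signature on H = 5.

3

Squares mod 77: H^1≡5, H^2≡25, H^4≡9, H^8≡4, H^16≡16, H^32≡25
47 = 32 + 8 + 4 + 2 + 1, so H^47 ≡ 25·4·9·25·5 ≡ 3 (mod 77)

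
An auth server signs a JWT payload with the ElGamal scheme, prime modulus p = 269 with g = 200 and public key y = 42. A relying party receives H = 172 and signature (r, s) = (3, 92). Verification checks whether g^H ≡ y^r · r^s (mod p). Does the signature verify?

Left side g^H mod p:
200^172 mod 269 = 263
Right side y^r · r^s mod p:
42^3 mod 269 = 113
3^92 mod 269 = 24
113·24 = 2712 ≡ 22 (mod 269)
263 ≠ 22, so verification fails.

does not verify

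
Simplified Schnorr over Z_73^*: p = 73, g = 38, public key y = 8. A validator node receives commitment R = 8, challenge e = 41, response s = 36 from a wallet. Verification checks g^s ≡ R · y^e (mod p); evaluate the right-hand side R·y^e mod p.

1

8^2 = 64
8^4 ≡ 64^2 = 4096 ≡ 8
8^8 ≡ 8^2 = 64
8^16 ≡ 64^2 = 4096 ≡ 8
8^32 ≡ 8^2 = 64
41 = 32 + 8 + 1, so 8^41 ≡ 64·64·8 ≡ 64 (mod 73)
R · y^e ≡ 8·64 = 512 ≡ 1 (mod 73)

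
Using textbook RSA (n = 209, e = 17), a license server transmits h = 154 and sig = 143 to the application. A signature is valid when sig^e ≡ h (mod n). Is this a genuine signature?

genuine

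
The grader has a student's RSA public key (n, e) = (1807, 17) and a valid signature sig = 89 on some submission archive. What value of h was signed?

683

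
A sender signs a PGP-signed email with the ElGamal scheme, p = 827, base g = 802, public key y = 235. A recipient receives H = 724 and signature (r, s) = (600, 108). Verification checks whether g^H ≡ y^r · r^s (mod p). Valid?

Left side g^H mod p:
802^2 = 643204 ≡ 625
802^4 ≡ 625^2 = 390625 ≡ 281
802^8 ≡ 281^2 = 78961 ≡ 396
802^16 ≡ 396^2 = 156816 ≡ 513
802^32 ≡ 513^2 = 263169 ≡ 183
802^64 ≡ 183^2 = 33489 ≡ 409
802^128 ≡ 409^2 = 167281 ≡ 227
802^256 ≡ 227^2 = 51529 ≡ 255
802^512 ≡ 255^2 = 65025 ≡ 519
724 = 512 + 128 + 64 + 16 + 4, so 802^724 ≡ 519·227·409·513·281 ≡ 513 (mod 827)
Right side y^r · r^s mod p:
235^2 = 55225 ≡ 643
235^4 ≡ 643^2 = 413449 ≡ 776
235^8 ≡ 776^2 = 602176 ≡ 120
235^16 ≡ 120^2 = 14400 ≡ 341
235^32 ≡ 341^2 = 116281 ≡ 501
235^64 ≡ 501^2 = 251001 ≡ 420
235^128 ≡ 420^2 = 176400 ≡ 249
235^256 ≡ 249^2 = 62001 ≡ 803
235^512 ≡ 803^2 = 644809 ≡ 576
600 = 512 + 64 + 16 + 8, so 235^600 ≡ 576·420·341·120 ≡ 249 (mod 827)
600^2 = 360000 ≡ 255
600^4 ≡ 255^2 = 65025 ≡ 519
600^8 ≡ 519^2 = 269361 ≡ 586
600^16 ≡ 586^2 = 343396 ≡ 191
600^32 ≡ 191^2 = 36481 ≡ 93
600^64 ≡ 93^2 = 8649 ≡ 379
108 = 64 + 32 + 8 + 4, so 600^108 ≡ 379·93·586·519 ≡ 576 (mod 827)
249·576 = 143424 ≡ 353 (mod 827)
513 ≠ 353, so verification fails.

no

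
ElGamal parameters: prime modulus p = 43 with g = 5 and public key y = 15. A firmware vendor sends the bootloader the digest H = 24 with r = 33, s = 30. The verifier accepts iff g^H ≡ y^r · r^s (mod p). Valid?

Left side g^H mod p:
5^2 = 25
5^4 ≡ 25^2 = 625 ≡ 23
5^8 ≡ 23^2 = 529 ≡ 13
5^16 ≡ 13^2 = 169 ≡ 40
24 = 16 + 8, so 5^24 ≡ 40·13 ≡ 4 (mod 43)
Right side y^r · r^s mod p:
15^2 = 225 ≡ 10
15^4 ≡ 10^2 = 100 ≡ 14
15^8 ≡ 14^2 = 196 ≡ 24
15^16 ≡ 24^2 = 576 ≡ 17
15^32 ≡ 17^2 = 289 ≡ 31
33 = 32 + 1, so 15^33 ≡ 31·15 ≡ 35 (mod 43)
33^2 = 1089 ≡ 14
33^4 ≡ 14^2 = 196 ≡ 24
33^8 ≡ 24^2 = 576 ≡ 17
33^16 ≡ 17^2 = 289 ≡ 31
30 = 16 + 8 + 4 + 2, so 33^30 ≡ 31·17·24·14 ≡ 41 (mod 43)
35·41 = 1435 ≡ 16 (mod 43)
4 ≠ 16, so verification fails.

no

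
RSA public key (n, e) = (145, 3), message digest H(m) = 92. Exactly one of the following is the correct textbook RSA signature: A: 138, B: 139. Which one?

Candidate A: 138^2 = 19044 ≡ 49; 3 = 2 + 1, so 138^3 ≡ 49·138 ≡ 92 (mod 145)
  → matches H(m) = 92
Candidate B: 139^2 = 19321 ≡ 36; 3 = 2 + 1, so 139^3 ≡ 36·139 ≡ 74 (mod 145)

A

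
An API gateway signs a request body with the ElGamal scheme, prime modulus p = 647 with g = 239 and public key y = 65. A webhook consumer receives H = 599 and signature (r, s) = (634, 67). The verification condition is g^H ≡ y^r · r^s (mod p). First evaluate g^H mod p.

Squares mod 647: 239^1≡239, 239^2≡185, 239^4≡581, 239^8≡474, 239^16≡167, 239^32≡68, 239^64≡95, 239^128≡614, 239^256≡442, 239^512≡617
599 = 512 + 64 + 16 + 4 + 2 + 1, so 239^599 ≡ 617·95·167·581·185·239 ≡ 461 (mod 647)

461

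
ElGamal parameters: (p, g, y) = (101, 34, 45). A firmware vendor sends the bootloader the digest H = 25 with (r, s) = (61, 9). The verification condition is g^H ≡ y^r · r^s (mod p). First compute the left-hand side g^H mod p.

91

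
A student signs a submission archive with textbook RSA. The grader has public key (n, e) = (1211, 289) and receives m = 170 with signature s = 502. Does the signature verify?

does not verify

s^289 mod 1211 = 1041
The recovered value 1041 does not match the digest 170.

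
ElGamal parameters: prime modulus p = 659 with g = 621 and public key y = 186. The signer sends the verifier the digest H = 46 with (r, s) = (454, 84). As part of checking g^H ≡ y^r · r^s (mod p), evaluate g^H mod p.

621^2 = 385641 ≡ 126
621^4 ≡ 126^2 = 15876 ≡ 60
621^8 ≡ 60^2 = 3600 ≡ 305
621^16 ≡ 305^2 = 93025 ≡ 106
621^32 ≡ 106^2 = 11236 ≡ 33
46 = 32 + 8 + 4 + 2, so 621^46 ≡ 33·305·60·126 ≡ 624 (mod 659)

624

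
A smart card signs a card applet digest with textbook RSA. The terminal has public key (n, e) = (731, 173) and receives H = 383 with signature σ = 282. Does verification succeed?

fails

σ^2 ≡ 282^2 = 79524 ≡ 576
σ^4 ≡ 576^2 = 331776 ≡ 633
σ^8 ≡ 633^2 = 400689 ≡ 101
σ^16 ≡ 101^2 = 10201 ≡ 698
σ^32 ≡ 698^2 = 487204 ≡ 358
σ^64 ≡ 358^2 = 128164 ≡ 239
σ^128 ≡ 239^2 = 57121 ≡ 103
173 = 128 + 32 + 8 + 4 + 1, so σ^173 ≡ 103·358·101·633·282 ≡ 572 (mod 731)
σ^173 mod 731 = 572, but H = 383.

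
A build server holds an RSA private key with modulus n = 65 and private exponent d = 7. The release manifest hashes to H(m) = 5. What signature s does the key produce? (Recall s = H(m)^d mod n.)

Squares mod 65: (H(m))^1≡5, (H(m))^2≡25, (H(m))^4≡40
7 = 4 + 2 + 1, so (H(m))^7 ≡ 40·25·5 ≡ 60 (mod 65)

60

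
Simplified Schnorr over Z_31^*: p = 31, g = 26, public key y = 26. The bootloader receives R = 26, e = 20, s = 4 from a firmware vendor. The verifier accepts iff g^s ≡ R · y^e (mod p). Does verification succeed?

g^s mod p:
Squares mod 31: 26^1≡26, 26^2≡25, 26^4≡5
26^4 ≡ 5 (mod 31)
R · y^e mod p:
Squares mod 31: 26^1≡26, 26^2≡25, 26^4≡5, 26^8≡25, 26^16≡5
20 = 16 + 4, so 26^20 ≡ 5·5 ≡ 25 (mod 31)
26·25 = 650 ≡ 30 (mod 31)
5 ≠ 30; the check fails.

fails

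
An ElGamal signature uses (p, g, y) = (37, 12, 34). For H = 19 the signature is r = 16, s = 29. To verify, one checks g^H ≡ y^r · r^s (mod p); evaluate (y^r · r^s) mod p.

Squares mod 37: 34^1≡34, 34^2≡9, 34^4≡7, 34^8≡12, 34^16≡33
34^16 ≡ 33 (mod 37)
Squares mod 37: 16^1≡16, 16^2≡34, 16^4≡9, 16^8≡7, 16^16≡12
29 = 16 + 8 + 4 + 1, so 16^29 ≡ 12·7·9·16 ≡ 34 (mod 37)
y^r · r^s ≡ 33·34 = 1122 ≡ 12 (mod 37)

12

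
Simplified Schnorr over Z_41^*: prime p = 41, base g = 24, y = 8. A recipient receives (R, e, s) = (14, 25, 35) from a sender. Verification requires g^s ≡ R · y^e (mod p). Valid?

g^s mod p:
24^2 = 576 ≡ 2
24^4 ≡ 2^2 = 4
24^8 ≡ 4^2 = 16
24^16 ≡ 16^2 = 256 ≡ 10
24^32 ≡ 10^2 = 100 ≡ 18
35 = 32 + 2 + 1, so 24^35 ≡ 18·2·24 ≡ 3 (mod 41)
R · y^e mod p:
8^2 = 64 ≡ 23
8^4 ≡ 23^2 = 529 ≡ 37
8^8 ≡ 37^2 = 1369 ≡ 16
8^16 ≡ 16^2 = 256 ≡ 10
25 = 16 + 8 + 1, so 8^25 ≡ 10·16·8 ≡ 9 (mod 41)
14·9 = 126 ≡ 3 (mod 41)
3 ≡ 3 (mod 41); signature holds.

yes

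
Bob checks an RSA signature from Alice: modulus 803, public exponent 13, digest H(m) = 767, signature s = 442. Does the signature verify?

s^2 ≡ 442^2 = 195364 ≡ 235
s^4 ≡ 235^2 = 55225 ≡ 621
s^8 ≡ 621^2 = 385641 ≡ 201
13 = 8 + 4 + 1, so s^13 ≡ 201·621·442 ≡ 767 (mod 803)
Since 767 equals the digest 767, verification succeeds.

verifies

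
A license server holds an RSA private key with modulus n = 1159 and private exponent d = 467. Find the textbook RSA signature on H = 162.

Squares mod 1159: H^1≡162, H^2≡746, H^4≡196, H^8≡169, H^16≡745, H^32≡1023, H^64≡1111, H^128≡1145, H^256≡196
467 = 256 + 128 + 64 + 16 + 2 + 1, so H^467 ≡ 196·1145·1111·745·746·162 ≡ 1066 (mod 1159)

1066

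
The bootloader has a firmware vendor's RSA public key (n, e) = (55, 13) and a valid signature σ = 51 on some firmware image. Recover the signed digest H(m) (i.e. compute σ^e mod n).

46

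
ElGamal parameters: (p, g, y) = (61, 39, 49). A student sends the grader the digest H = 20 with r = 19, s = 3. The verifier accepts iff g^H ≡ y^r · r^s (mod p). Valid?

yes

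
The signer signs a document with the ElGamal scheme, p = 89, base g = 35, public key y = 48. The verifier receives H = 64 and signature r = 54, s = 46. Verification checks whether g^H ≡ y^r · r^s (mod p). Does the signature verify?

Left side g^H mod p:
Squares mod 89: 35^1≡35, 35^2≡68, 35^4≡85, 35^8≡16, 35^16≡78, 35^32≡32, 35^64≡45
35^64 ≡ 45 (mod 89)
Right side y^r · r^s mod p:
Squares mod 89: 48^1≡48, 48^2≡79, 48^4≡11, 48^8≡32, 48^16≡45, 48^32≡67
54 = 32 + 16 + 4 + 2, so 48^54 ≡ 67·45·11·79 ≡ 53 (mod 89)
Squares mod 89: 54^1≡54, 54^2≡68, 54^4≡85, 54^8≡16, 54^16≡78, 54^32≡32
46 = 32 + 8 + 4 + 2, so 54^46 ≡ 32·16·85·68 ≡ 21 (mod 89)
53·21 = 1113 ≡ 45 (mod 89)
45 ≡ 45 (mod 89), so the signature is genuine.

verifies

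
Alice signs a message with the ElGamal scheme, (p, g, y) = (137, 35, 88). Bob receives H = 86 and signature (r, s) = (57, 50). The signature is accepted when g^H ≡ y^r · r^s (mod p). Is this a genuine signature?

Left side g^H mod p:
35^2 = 1225 ≡ 129
35^4 ≡ 129^2 = 16641 ≡ 64
35^8 ≡ 64^2 = 4096 ≡ 123
35^16 ≡ 123^2 = 15129 ≡ 59
35^32 ≡ 59^2 = 3481 ≡ 56
35^64 ≡ 56^2 = 3136 ≡ 122
86 = 64 + 16 + 4 + 2, so 35^86 ≡ 122·59·64·129 ≡ 61 (mod 137)
Right side y^r · r^s mod p:
88^2 = 7744 ≡ 72
88^4 ≡ 72^2 = 5184 ≡ 115
88^8 ≡ 115^2 = 13225 ≡ 73
88^16 ≡ 73^2 = 5329 ≡ 123
88^32 ≡ 123^2 = 15129 ≡ 59
57 = 32 + 16 + 8 + 1, so 88^57 ≡ 59·123·73·88 ≡ 60 (mod 137)
57^2 = 3249 ≡ 98
57^4 ≡ 98^2 = 9604 ≡ 14
57^8 ≡ 14^2 = 196 ≡ 59
57^16 ≡ 59^2 = 3481 ≡ 56
57^32 ≡ 56^2 = 3136 ≡ 122
50 = 32 + 16 + 2, so 57^50 ≡ 122·56·98 ≡ 17 (mod 137)
60·17 = 1020 ≡ 61 (mod 137)
61 ≡ 61 (mod 137), so the signature is genuine.

genuine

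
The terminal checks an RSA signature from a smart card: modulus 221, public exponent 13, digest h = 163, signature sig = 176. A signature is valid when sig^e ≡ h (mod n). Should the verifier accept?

accept

Squares mod 221: sig^1≡176, sig^2≡36, sig^4≡191, sig^8≡16
13 = 8 + 4 + 1, so sig^13 ≡ 16·191·176 ≡ 163 (mod 221)
sig^13 mod 221 = 163 matches h.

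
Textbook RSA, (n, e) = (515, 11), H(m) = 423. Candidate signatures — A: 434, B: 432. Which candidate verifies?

Candidate A: 434^11 mod 515 = 279
Candidate B: 432^11 mod 515 = 423
  → matches H(m) = 423

B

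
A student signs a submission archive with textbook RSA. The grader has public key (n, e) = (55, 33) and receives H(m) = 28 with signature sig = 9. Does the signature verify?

does not verify

Squares mod 55: sig^1≡9, sig^2≡26, sig^4≡16, sig^8≡36, sig^16≡31, sig^32≡26
33 = 32 + 1, so sig^33 ≡ 26·9 ≡ 14 (mod 55)
sig^33 mod 55 = 14, but H(m) = 28.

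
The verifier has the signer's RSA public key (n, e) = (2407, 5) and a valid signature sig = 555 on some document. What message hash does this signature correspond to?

sig^2 ≡ 555^2 = 308025 ≡ 2336
sig^4 ≡ 2336^2 = 5456896 ≡ 227
5 = 4 + 1, so sig^5 ≡ 227·555 ≡ 821 (mod 2407)

821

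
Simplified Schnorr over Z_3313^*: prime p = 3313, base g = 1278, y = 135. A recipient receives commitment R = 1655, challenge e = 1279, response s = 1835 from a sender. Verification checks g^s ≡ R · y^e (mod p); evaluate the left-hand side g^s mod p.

1376

1278^2 = 1633284 ≡ 3288
1278^4 ≡ 3288^2 = 10810944 ≡ 625
1278^8 ≡ 625^2 = 390625 ≡ 3004
1278^16 ≡ 3004^2 = 9024016 ≡ 2717
1278^32 ≡ 2717^2 = 7382089 ≡ 725
1278^64 ≡ 725^2 = 525625 ≡ 2171
1278^128 ≡ 2171^2 = 4713241 ≡ 2155
1278^256 ≡ 2155^2 = 4644025 ≡ 2512
1278^512 ≡ 2512^2 = 6310144 ≡ 2192
1278^1024 ≡ 2192^2 = 4804864 ≡ 1014
1835 = 1024 + 512 + 256 + 32 + 8 + 2 + 1, so 1278^1835 ≡ 1014·2192·2512·725·3004·3288·1278 ≡ 1376 (mod 3313)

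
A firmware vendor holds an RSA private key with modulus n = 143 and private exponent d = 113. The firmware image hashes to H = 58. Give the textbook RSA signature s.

H^2 ≡ 58^2 = 3364 ≡ 75
H^4 ≡ 75^2 = 5625 ≡ 48
H^8 ≡ 48^2 = 2304 ≡ 16
H^16 ≡ 16^2 = 256 ≡ 113
H^32 ≡ 113^2 = 12769 ≡ 42
H^64 ≡ 42^2 = 1764 ≡ 48
113 = 64 + 32 + 16 + 1, so H^113 ≡ 48·42·113·58 ≡ 93 (mod 143)

93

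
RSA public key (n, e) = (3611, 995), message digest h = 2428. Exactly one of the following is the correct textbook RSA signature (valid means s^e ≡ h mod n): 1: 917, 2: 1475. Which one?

2

Candidate 1: Squares mod 3611: 917^1≡917, 917^2≡3137, 917^4≡794, 917^8≡2122, 917^16≡3578, 917^32≡1089, 917^64≡1513, 917^128≡3406, 917^256≡2304, 917^512≡246; 995 = 512 + 256 + 128 + 64 + 32 + 2 + 1, so 917^995 ≡ 246·2304·3406·1513·1089·3137·917 ≡ 3000 (mod 3611)
Candidate 2: Squares mod 3611: 1475^1≡1475, 1475^2≡1803, 1475^4≡909, 1475^8≡2973, 1475^16≡2612, 1475^32≡1365, 1475^64≡3560, 1475^128≡2601, 1475^256≡1798, 1475^512≡959; 995 = 512 + 256 + 128 + 64 + 32 + 2 + 1, so 1475^995 ≡ 959·1798·2601·3560·1365·1803·1475 ≡ 2428 (mod 3611)
  → matches h = 2428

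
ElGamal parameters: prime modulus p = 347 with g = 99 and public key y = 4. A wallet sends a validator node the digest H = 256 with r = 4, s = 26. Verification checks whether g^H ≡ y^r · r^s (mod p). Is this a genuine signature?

Left side g^H mod p:
99^2 = 9801 ≡ 85
99^4 ≡ 85^2 = 7225 ≡ 285
99^8 ≡ 285^2 = 81225 ≡ 27
99^16 ≡ 27^2 = 729 ≡ 35
99^32 ≡ 35^2 = 1225 ≡ 184
99^64 ≡ 184^2 = 33856 ≡ 197
99^128 ≡ 197^2 = 38809 ≡ 292
99^256 ≡ 292^2 = 85264 ≡ 249
Right side y^r · r^s mod p:
4^2 = 16
4^4 ≡ 16^2 = 256
4^2 = 16
4^4 ≡ 16^2 = 256
4^8 ≡ 256^2 = 65536 ≡ 300
4^16 ≡ 300^2 = 90000 ≡ 127
26 = 16 + 8 + 2, so 4^26 ≡ 127·300·16 ≡ 268 (mod 347)
256·268 = 68608 ≡ 249 (mod 347)
249 ≡ 249 (mod 347), so the signature is genuine.

genuine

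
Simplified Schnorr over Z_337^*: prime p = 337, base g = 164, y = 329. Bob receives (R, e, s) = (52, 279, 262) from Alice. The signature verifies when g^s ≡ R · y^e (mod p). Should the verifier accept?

accept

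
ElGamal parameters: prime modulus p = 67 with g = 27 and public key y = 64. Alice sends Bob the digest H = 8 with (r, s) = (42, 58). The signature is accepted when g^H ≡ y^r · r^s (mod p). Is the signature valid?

valid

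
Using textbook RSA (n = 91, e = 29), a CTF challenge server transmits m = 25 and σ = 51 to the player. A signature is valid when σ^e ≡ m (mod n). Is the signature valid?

valid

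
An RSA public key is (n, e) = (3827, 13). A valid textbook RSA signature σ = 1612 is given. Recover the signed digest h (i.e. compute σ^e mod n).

3008

σ^2 ≡ 1612^2 = 2598544 ≡ 11
σ^4 ≡ 11^2 = 121
σ^8 ≡ 121^2 = 14641 ≡ 3160
13 = 8 + 4 + 1, so σ^13 ≡ 3160·121·1612 ≡ 3008 (mod 3827)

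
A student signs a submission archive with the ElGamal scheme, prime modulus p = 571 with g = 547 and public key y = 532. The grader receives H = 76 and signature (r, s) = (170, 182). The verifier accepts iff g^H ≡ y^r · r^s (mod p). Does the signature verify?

Left side g^H mod p:
547^2 = 299209 ≡ 5
547^4 ≡ 5^2 = 25
547^8 ≡ 25^2 = 625 ≡ 54
547^16 ≡ 54^2 = 2916 ≡ 61
547^32 ≡ 61^2 = 3721 ≡ 295
547^64 ≡ 295^2 = 87025 ≡ 233
76 = 64 + 8 + 4, so 547^76 ≡ 233·54·25 ≡ 500 (mod 571)
Right side y^r · r^s mod p:
532^2 = 283024 ≡ 379
532^4 ≡ 379^2 = 143641 ≡ 320
532^8 ≡ 320^2 = 102400 ≡ 191
532^16 ≡ 191^2 = 36481 ≡ 508
532^32 ≡ 508^2 = 258064 ≡ 543
532^64 ≡ 543^2 = 294849 ≡ 213
532^128 ≡ 213^2 = 45369 ≡ 260
170 = 128 + 32 + 8 + 2, so 532^170 ≡ 260·543·191·379 ≡ 539 (mod 571)
170^2 = 28900 ≡ 350
170^4 ≡ 350^2 = 122500 ≡ 306
170^8 ≡ 306^2 = 93636 ≡ 563
170^16 ≡ 563^2 = 316969 ≡ 64
170^32 ≡ 64^2 = 4096 ≡ 99
170^64 ≡ 99^2 = 9801 ≡ 94
170^128 ≡ 94^2 = 8836 ≡ 271
182 = 128 + 32 + 16 + 4 + 2, so 170^182 ≡ 271·99·64·306·350 ≡ 214 (mod 571)
539·214 = 115346 ≡ 4 (mod 571)
500 ≠ 4, so verification fails.

does not verify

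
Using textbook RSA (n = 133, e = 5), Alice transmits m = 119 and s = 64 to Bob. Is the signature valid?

invalid

Squares mod 133: s^1≡64, s^2≡106, s^4≡64
5 = 4 + 1, so s^5 ≡ 64·64 ≡ 106 (mod 133)
The recovered value 106 does not match the digest 119.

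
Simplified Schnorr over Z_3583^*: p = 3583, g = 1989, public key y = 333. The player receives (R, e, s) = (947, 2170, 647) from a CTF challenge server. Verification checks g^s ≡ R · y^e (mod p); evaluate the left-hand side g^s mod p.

Squares mod 3583: 1989^1≡1989, 1989^2≡489, 1989^4≡2643, 1989^8≡2182, 1989^16≡2900, 1989^32≡699, 1989^64≡1313, 1989^128≡546, 1989^256≡727, 1989^512≡1828
647 = 512 + 128 + 4 + 2 + 1, so 1989^647 ≡ 1828·546·2643·489·1989 ≡ 3456 (mod 3583)

3456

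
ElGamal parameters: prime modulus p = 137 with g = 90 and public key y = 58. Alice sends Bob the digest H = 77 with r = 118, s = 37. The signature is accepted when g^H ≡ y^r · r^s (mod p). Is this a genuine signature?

forged

Left side g^H mod p:
90^2 = 8100 ≡ 17
90^4 ≡ 17^2 = 289 ≡ 15
90^8 ≡ 15^2 = 225 ≡ 88
90^16 ≡ 88^2 = 7744 ≡ 72
90^32 ≡ 72^2 = 5184 ≡ 115
90^64 ≡ 115^2 = 13225 ≡ 73
77 = 64 + 8 + 4 + 1, so 90^77 ≡ 73·88·15·90 ≡ 26 (mod 137)
Right side y^r · r^s mod p:
58^2 = 3364 ≡ 76
58^4 ≡ 76^2 = 5776 ≡ 22
58^8 ≡ 22^2 = 484 ≡ 73
58^16 ≡ 73^2 = 5329 ≡ 123
58^32 ≡ 123^2 = 15129 ≡ 59
58^64 ≡ 59^2 = 3481 ≡ 56
118 = 64 + 32 + 16 + 4 + 2, so 58^118 ≡ 56·59·123·22·76 ≡ 30 (mod 137)
118^2 = 13924 ≡ 87
118^4 ≡ 87^2 = 7569 ≡ 34
118^8 ≡ 34^2 = 1156 ≡ 60
118^16 ≡ 60^2 = 3600 ≡ 38
118^32 ≡ 38^2 = 1444 ≡ 74
37 = 32 + 4 + 1, so 118^37 ≡ 74·34·118 ≡ 9 (mod 137)
30·9 = 270 ≡ 133 (mod 137)
26 ≠ 133, so verification fails.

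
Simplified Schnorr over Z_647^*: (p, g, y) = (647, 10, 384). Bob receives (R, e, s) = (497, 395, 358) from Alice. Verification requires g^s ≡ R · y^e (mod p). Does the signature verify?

does not verify

g^s mod p:
10^2 = 100
10^4 ≡ 100^2 = 10000 ≡ 295
10^8 ≡ 295^2 = 87025 ≡ 327
10^16 ≡ 327^2 = 106929 ≡ 174
10^32 ≡ 174^2 = 30276 ≡ 514
10^64 ≡ 514^2 = 264196 ≡ 220
10^128 ≡ 220^2 = 48400 ≡ 522
10^256 ≡ 522^2 = 272484 ≡ 97
358 = 256 + 64 + 32 + 4 + 2, so 10^358 ≡ 97·220·514·295·100 ≡ 365 (mod 647)
R · y^e mod p:
384^2 = 147456 ≡ 587
384^4 ≡ 587^2 = 344569 ≡ 365
384^8 ≡ 365^2 = 133225 ≡ 590
384^16 ≡ 590^2 = 348100 ≡ 14
384^32 ≡ 14^2 = 196
384^64 ≡ 196^2 = 38416 ≡ 243
384^128 ≡ 243^2 = 59049 ≡ 172
384^256 ≡ 172^2 = 29584 ≡ 469
395 = 256 + 128 + 8 + 2 + 1, so 384^395 ≡ 469·172·590·587·384 ≡ 383 (mod 647)
497·383 = 190351 ≡ 133 (mod 647)
365 ≠ 133; the check fails.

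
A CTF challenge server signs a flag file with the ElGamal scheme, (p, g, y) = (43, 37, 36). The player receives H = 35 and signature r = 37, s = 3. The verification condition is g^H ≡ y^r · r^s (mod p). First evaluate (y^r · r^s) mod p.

7

36^37 mod 43 = 36
37^3 mod 43 = 42
y^r · r^s ≡ 36·42 = 1512 ≡ 7 (mod 43)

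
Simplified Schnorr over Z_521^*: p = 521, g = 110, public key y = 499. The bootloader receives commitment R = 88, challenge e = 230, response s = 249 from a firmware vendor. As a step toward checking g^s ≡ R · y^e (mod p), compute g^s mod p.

37

110^2 = 12100 ≡ 117
110^4 ≡ 117^2 = 13689 ≡ 143
110^8 ≡ 143^2 = 20449 ≡ 130
110^16 ≡ 130^2 = 16900 ≡ 228
110^32 ≡ 228^2 = 51984 ≡ 405
110^64 ≡ 405^2 = 164025 ≡ 431
110^128 ≡ 431^2 = 185761 ≡ 285
249 = 128 + 64 + 32 + 16 + 8 + 1, so 110^249 ≡ 285·431·405·228·130·110 ≡ 37 (mod 521)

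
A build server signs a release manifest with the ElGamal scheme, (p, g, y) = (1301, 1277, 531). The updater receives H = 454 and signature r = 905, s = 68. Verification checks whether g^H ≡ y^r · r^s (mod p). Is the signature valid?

Left side g^H mod p:
1277^2 = 1630729 ≡ 576
1277^4 ≡ 576^2 = 331776 ≡ 21
1277^8 ≡ 21^2 = 441
1277^16 ≡ 441^2 = 194481 ≡ 632
1277^32 ≡ 632^2 = 399424 ≡ 17
1277^64 ≡ 17^2 = 289
1277^128 ≡ 289^2 = 83521 ≡ 257
1277^256 ≡ 257^2 = 66049 ≡ 999
454 = 256 + 128 + 64 + 4 + 2, so 1277^454 ≡ 999·257·289·21·576 ≡ 337 (mod 1301)
Right side y^r · r^s mod p:
531^2 = 281961 ≡ 945
531^4 ≡ 945^2 = 893025 ≡ 539
531^8 ≡ 539^2 = 290521 ≡ 398
531^16 ≡ 398^2 = 158404 ≡ 983
531^32 ≡ 983^2 = 966289 ≡ 947
531^64 ≡ 947^2 = 896809 ≡ 420
531^128 ≡ 420^2 = 176400 ≡ 765
531^256 ≡ 765^2 = 585225 ≡ 1076
531^512 ≡ 1076^2 = 1157776 ≡ 1187
905 = 512 + 256 + 128 + 8 + 1, so 531^905 ≡ 1187·1076·765·398·531 ≡ 617 (mod 1301)
905^2 = 819025 ≡ 696
905^4 ≡ 696^2 = 484416 ≡ 444
905^8 ≡ 444^2 = 197136 ≡ 685
905^16 ≡ 685^2 = 469225 ≡ 865
905^32 ≡ 865^2 = 748225 ≡ 150
905^64 ≡ 150^2 = 22500 ≡ 383
68 = 64 + 4, so 905^68 ≡ 383·444 ≡ 922 (mod 1301)
617·922 = 568874 ≡ 337 (mod 1301)
337 ≡ 337 (mod 1301), so the signature is genuine.

valid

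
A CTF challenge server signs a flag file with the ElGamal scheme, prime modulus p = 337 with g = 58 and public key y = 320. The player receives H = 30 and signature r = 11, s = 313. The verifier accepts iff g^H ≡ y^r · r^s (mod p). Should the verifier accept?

Left side g^H mod p:
Squares mod 337: 58^1≡58, 58^2≡331, 58^4≡36, 58^8≡285, 58^16≡8
30 = 16 + 8 + 4 + 2, so 58^30 ≡ 8·285·36·331 ≡ 214 (mod 337)
Right side y^r · r^s mod p:
Squares mod 337: 320^1≡320, 320^2≡289, 320^4≡282, 320^8≡329
11 = 8 + 2 + 1, so 320^11 ≡ 329·289·320 ≡ 212 (mod 337)
Squares mod 337: 11^1≡11, 11^2≡121, 11^4≡150, 11^8≡258, 11^16≡175, 11^32≡295, 11^64≡79, 11^128≡175, 11^256≡295
313 = 256 + 32 + 16 + 8 + 1, so 11^313 ≡ 295·295·175·258·11 ≡ 125 (mod 337)
212·125 = 26500 ≡ 214 (mod 337)
214 ≡ 214 (mod 337), so the signature is genuine.

accept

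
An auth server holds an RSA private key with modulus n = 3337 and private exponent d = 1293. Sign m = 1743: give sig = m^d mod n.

Squares mod 3337: m^1≡1743, m^2≡1379, m^4≡2888, m^8≡1381, m^16≡1734, m^32≡119, m^64≡813, m^128≡243, m^256≡2320, m^512≡3156, m^1024≡2728
1293 = 1024 + 256 + 8 + 4 + 1, so m^1293 ≡ 2728·2320·1381·2888·1743 ≡ 1588 (mod 3337)

1588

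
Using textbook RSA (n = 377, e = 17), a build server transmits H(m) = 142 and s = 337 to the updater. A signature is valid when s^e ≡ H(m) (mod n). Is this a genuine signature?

s^17 mod 377 = 142
Since 142 equals the digest 142, verification succeeds.

genuine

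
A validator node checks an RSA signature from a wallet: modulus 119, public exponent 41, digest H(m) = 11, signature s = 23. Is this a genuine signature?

s^2 ≡ 23^2 = 529 ≡ 53
s^4 ≡ 53^2 = 2809 ≡ 72
s^8 ≡ 72^2 = 5184 ≡ 67
s^16 ≡ 67^2 = 4489 ≡ 86
s^32 ≡ 86^2 = 7396 ≡ 18
41 = 32 + 8 + 1, so s^41 ≡ 18·67·23 ≡ 11 (mod 119)
s^41 mod 119 = 11 matches H(m).

genuine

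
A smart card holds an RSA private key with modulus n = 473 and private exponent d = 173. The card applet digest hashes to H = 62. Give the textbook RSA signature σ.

288

H^2 ≡ 62^2 = 3844 ≡ 60
H^4 ≡ 60^2 = 3600 ≡ 289
H^8 ≡ 289^2 = 83521 ≡ 273
H^16 ≡ 273^2 = 74529 ≡ 268
H^32 ≡ 268^2 = 71824 ≡ 401
H^64 ≡ 401^2 = 160801 ≡ 454
H^128 ≡ 454^2 = 206116 ≡ 361
173 = 128 + 32 + 8 + 4 + 1, so H^173 ≡ 361·401·273·289·62 ≡ 288 (mod 473)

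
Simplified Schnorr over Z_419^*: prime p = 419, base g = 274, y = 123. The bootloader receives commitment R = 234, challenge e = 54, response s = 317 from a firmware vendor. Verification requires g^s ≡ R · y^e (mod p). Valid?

g^s mod p:
274^2 = 75076 ≡ 75
274^4 ≡ 75^2 = 5625 ≡ 178
274^8 ≡ 178^2 = 31684 ≡ 259
274^16 ≡ 259^2 = 67081 ≡ 41
274^32 ≡ 41^2 = 1681 ≡ 5
274^64 ≡ 5^2 = 25
274^128 ≡ 25^2 = 625 ≡ 206
274^256 ≡ 206^2 = 42436 ≡ 117
317 = 256 + 32 + 16 + 8 + 4 + 1, so 274^317 ≡ 117·5·41·259·178·274 ≡ 176 (mod 419)
R · y^e mod p:
123^2 = 15129 ≡ 45
123^4 ≡ 45^2 = 2025 ≡ 349
123^8 ≡ 349^2 = 121801 ≡ 291
123^16 ≡ 291^2 = 84681 ≡ 43
123^32 ≡ 43^2 = 1849 ≡ 173
54 = 32 + 16 + 4 + 2, so 123^54 ≡ 173·43·349·45 ≡ 144 (mod 419)
234·144 = 33696 ≡ 176 (mod 419)
176 ≡ 176 (mod 419); signature holds.

yes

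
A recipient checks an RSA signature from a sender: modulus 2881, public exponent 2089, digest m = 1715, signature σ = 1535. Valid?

Squares mod 2881: σ^1≡1535, σ^2≡2448, σ^4≡224, σ^8≡1199, σ^16≡2863, σ^32≡324, σ^64≡1260, σ^128≡169, σ^256≡2632, σ^512≡1500, σ^1024≡2820, σ^2048≡840
2089 = 2048 + 32 + 8 + 1, so σ^2089 ≡ 840·324·1199·1535 ≡ 587 (mod 2881)
The recovered value 587 does not match the digest 1715.

no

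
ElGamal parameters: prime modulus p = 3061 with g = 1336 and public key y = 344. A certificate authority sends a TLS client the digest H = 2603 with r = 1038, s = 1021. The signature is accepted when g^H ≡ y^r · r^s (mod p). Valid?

yes

Left side g^H mod p:
1336^2 = 1784896 ≡ 333
1336^4 ≡ 333^2 = 110889 ≡ 693
1336^8 ≡ 693^2 = 480249 ≡ 2733
1336^16 ≡ 2733^2 = 7469289 ≡ 449
1336^32 ≡ 449^2 = 201601 ≡ 2636
1336^64 ≡ 2636^2 = 6948496 ≡ 26
1336^128 ≡ 26^2 = 676
1336^256 ≡ 676^2 = 456976 ≡ 887
1336^512 ≡ 887^2 = 786769 ≡ 92
1336^1024 ≡ 92^2 = 8464 ≡ 2342
1336^2048 ≡ 2342^2 = 5484964 ≡ 2713
2603 = 2048 + 512 + 32 + 8 + 2 + 1, so 1336^2603 ≡ 2713·92·2636·2733·333·1336 ≡ 2385 (mod 3061)
Right side y^r · r^s mod p:
344^2 = 118336 ≡ 2018
344^4 ≡ 2018^2 = 4072324 ≡ 1194
344^8 ≡ 1194^2 = 1425636 ≡ 2271
344^16 ≡ 2271^2 = 5157441 ≡ 2717
344^32 ≡ 2717^2 = 7382089 ≡ 2018
344^64 ≡ 2018^2 = 4072324 ≡ 1194
344^128 ≡ 1194^2 = 1425636 ≡ 2271
344^256 ≡ 2271^2 = 5157441 ≡ 2717
344^512 ≡ 2717^2 = 7382089 ≡ 2018
344^1024 ≡ 2018^2 = 4072324 ≡ 1194
1038 = 1024 + 8 + 4 + 2, so 344^1038 ≡ 1194·2271·1194·2018 ≡ 655 (mod 3061)
1038^2 = 1077444 ≡ 3033
1038^4 ≡ 3033^2 = 9199089 ≡ 784
1038^8 ≡ 784^2 = 614656 ≡ 2456
1038^16 ≡ 2456^2 = 6031936 ≡ 1766
1038^32 ≡ 1766^2 = 3118756 ≡ 2658
1038^64 ≡ 2658^2 = 7064964 ≡ 176
1038^128 ≡ 176^2 = 30976 ≡ 366
1038^256 ≡ 366^2 = 133956 ≡ 2333
1038^512 ≡ 2333^2 = 5442889 ≡ 431
1021 = 512 + 256 + 128 + 64 + 32 + 16 + 8 + 4 + 1, so 1038^1021 ≡ 431·2333·366·176·2658·1766·2456·784·1038 ≡ 728 (mod 3061)
655·728 = 476840 ≡ 2385 (mod 3061)
2385 ≡ 2385 (mod 3061), so the signature is genuine.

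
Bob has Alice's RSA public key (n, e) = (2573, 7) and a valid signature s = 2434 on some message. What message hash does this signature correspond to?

70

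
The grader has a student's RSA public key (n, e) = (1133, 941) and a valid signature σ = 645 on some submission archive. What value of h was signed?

106

σ^941 mod 1133 = 106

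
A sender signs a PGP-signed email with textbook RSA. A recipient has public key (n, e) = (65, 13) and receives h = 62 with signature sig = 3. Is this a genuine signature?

forged

sig^2 ≡ 3^2 = 9
sig^4 ≡ 9^2 = 81 ≡ 16
sig^8 ≡ 16^2 = 256 ≡ 61
13 = 8 + 4 + 1, so sig^13 ≡ 61·16·3 ≡ 3 (mod 65)
3 ≠ 62, so verification fails.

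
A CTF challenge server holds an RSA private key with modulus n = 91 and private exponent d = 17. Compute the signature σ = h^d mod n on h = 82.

10

Squares mod 91: h^1≡82, h^2≡81, h^4≡9, h^8≡81, h^16≡9
17 = 16 + 1, so h^17 ≡ 9·82 ≡ 10 (mod 91)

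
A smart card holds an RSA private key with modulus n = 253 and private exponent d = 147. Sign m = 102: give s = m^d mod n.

97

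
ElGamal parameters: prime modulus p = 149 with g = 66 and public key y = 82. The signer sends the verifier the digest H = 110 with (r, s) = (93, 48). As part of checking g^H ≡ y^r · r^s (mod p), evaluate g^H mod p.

66^2 = 4356 ≡ 35
66^4 ≡ 35^2 = 1225 ≡ 33
66^8 ≡ 33^2 = 1089 ≡ 46
66^16 ≡ 46^2 = 2116 ≡ 30
66^32 ≡ 30^2 = 900 ≡ 6
66^64 ≡ 6^2 = 36
110 = 64 + 32 + 8 + 4 + 2, so 66^110 ≡ 36·6·46·33·35 ≡ 100 (mod 149)

100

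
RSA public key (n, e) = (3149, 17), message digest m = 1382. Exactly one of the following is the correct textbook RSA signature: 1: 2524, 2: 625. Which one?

1

Candidate 1: Squares mod 3149: 2524^1≡2524, 2524^2≡149, 2524^4≡158, 2524^8≡2921, 2524^16≡1600; 17 = 16 + 1, so 2524^17 ≡ 1600·2524 ≡ 1382 (mod 3149)
  → matches m = 1382
Candidate 2: Squares mod 3149: 625^1≡625, 625^2≡149, 625^4≡158, 625^8≡2921, 625^16≡1600; 17 = 16 + 1, so 625^17 ≡ 1600·625 ≡ 1767 (mod 3149)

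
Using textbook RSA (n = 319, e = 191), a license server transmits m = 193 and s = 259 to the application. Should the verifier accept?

s^2 ≡ 259^2 = 67081 ≡ 91
s^4 ≡ 91^2 = 8281 ≡ 306
s^8 ≡ 306^2 = 93636 ≡ 169
s^16 ≡ 169^2 = 28561 ≡ 170
s^32 ≡ 170^2 = 28900 ≡ 190
s^64 ≡ 190^2 = 36100 ≡ 53
s^128 ≡ 53^2 = 2809 ≡ 257
191 = 128 + 32 + 16 + 8 + 4 + 2 + 1, so s^191 ≡ 257·190·170·169·306·91·259 ≡ 193 (mod 319)
193 = m, so the signature checks out.

accept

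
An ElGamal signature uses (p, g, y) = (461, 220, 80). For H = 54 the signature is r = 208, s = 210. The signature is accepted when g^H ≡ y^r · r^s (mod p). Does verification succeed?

Left side g^H mod p:
220^2 = 48400 ≡ 456
220^4 ≡ 456^2 = 207936 ≡ 25
220^8 ≡ 25^2 = 625 ≡ 164
220^16 ≡ 164^2 = 26896 ≡ 158
220^32 ≡ 158^2 = 24964 ≡ 70
54 = 32 + 16 + 4 + 2, so 220^54 ≡ 70·158·25·456 ≡ 39 (mod 461)
Right side y^r · r^s mod p:
80^2 = 6400 ≡ 407
80^4 ≡ 407^2 = 165649 ≡ 150
80^8 ≡ 150^2 = 22500 ≡ 372
80^16 ≡ 372^2 = 138384 ≡ 84
80^32 ≡ 84^2 = 7056 ≡ 141
80^64 ≡ 141^2 = 19881 ≡ 58
80^128 ≡ 58^2 = 3364 ≡ 137
208 = 128 + 64 + 16, so 80^208 ≡ 137·58·84 ≡ 397 (mod 461)
208^2 = 43264 ≡ 391
208^4 ≡ 391^2 = 152881 ≡ 290
208^8 ≡ 290^2 = 84100 ≡ 198
208^16 ≡ 198^2 = 39204 ≡ 19
208^32 ≡ 19^2 = 361
208^64 ≡ 361^2 = 130321 ≡ 319
208^128 ≡ 319^2 = 101761 ≡ 341
210 = 128 + 64 + 16 + 2, so 208^210 ≡ 341·319·19·391 ≡ 21 (mod 461)
397·21 = 8337 ≡ 39 (mod 461)
39 ≡ 39 (mod 461), so the signature is genuine.

passes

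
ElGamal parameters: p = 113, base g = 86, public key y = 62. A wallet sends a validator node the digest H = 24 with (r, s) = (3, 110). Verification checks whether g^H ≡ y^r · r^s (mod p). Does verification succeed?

passes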